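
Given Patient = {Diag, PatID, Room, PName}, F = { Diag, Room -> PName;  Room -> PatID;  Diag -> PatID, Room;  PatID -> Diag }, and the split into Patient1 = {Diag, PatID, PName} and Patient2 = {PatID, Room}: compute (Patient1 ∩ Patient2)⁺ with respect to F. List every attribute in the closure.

Diag, PatID, Room, PName

Patient1 ∩ Patient2 = {PatID}.
PatID → Diag applies, adding Diag
Diag → PatID, Room applies, adding Room
Diag, Room → PName applies, adding PName
Closure: {Diag, PatID, Room, PName}.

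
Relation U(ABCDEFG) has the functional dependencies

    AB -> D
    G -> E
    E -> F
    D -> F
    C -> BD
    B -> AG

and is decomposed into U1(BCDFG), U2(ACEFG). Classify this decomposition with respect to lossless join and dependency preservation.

Lossless test: (CFG)⁺ = {ABCDEFG}, which contains all of one fragment — lossless.
Dependency preservation: the restricted closure of {B} across the fragments never reaches {AG}, so B → AG cannot be enforced without a join — not preserved.

lossless but not dependency-preserving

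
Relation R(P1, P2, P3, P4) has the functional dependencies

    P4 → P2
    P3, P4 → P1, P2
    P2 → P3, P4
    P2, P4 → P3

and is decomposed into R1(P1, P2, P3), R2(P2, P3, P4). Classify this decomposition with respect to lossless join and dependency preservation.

Lossless test: (P2, P3)⁺ = {P1, P2, P3, P4}, which contains all of one fragment — lossless.
Dependency preservation: P3, P4 → P1, P2 is not contained in any single fragment, but the restricted closure of its left-hand side across the fragments still reaches the right-hand side; the remaining FDs each lie inside some fragment. All dependencies are preserved.

lossless and dependency-preserving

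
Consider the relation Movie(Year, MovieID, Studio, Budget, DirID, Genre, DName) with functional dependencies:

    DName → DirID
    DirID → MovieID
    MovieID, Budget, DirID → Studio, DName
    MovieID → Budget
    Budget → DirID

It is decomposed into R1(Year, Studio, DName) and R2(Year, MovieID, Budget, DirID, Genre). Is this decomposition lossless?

No

Common attributes: R1 ∩ R2 = {Year}.
No dependency enlarges {Year}, so (Year)⁺ = {Year}.
The closure contains neither all of R1 = {Year, Studio, DName} nor all of R2 = {Year, MovieID, Budget, DirID, Genre}, so the common attributes are not a superkey of either fragment. The join is lossy.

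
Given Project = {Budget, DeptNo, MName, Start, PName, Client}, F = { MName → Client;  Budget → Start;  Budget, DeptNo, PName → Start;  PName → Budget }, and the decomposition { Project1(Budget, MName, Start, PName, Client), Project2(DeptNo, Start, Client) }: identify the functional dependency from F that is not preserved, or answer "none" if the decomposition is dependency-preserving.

MName → Client lies within Project1.
Budget → Start lies within Project1.
Budget, DeptNo, PName → Start: restricted closure across fragments reaches Start.
PName → Budget lies within Project1.
Every dependency is enforceable on the fragments, so the decomposition is dependency-preserving.

none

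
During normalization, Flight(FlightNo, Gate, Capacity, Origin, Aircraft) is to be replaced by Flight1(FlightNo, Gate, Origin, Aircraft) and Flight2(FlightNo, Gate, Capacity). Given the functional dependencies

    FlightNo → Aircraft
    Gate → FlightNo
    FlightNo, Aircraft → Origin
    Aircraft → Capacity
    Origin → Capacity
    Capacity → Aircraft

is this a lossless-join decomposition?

Yes

Common attributes: Flight1 ∩ Flight2 = {FlightNo, Gate}.
Closure of {FlightNo, Gate}: FlightNo → Aircraft applies, adding Aircraft; FlightNo, Aircraft → Origin applies, adding Origin; Aircraft → Capacity applies, adding Capacity. So (FlightNo, Gate)⁺ = {FlightNo, Gate, Capacity, Origin, Aircraft}.
This closure contains every attribute of Flight1, so Flight1 ∩ Flight2 → Flight1. The join is lossless.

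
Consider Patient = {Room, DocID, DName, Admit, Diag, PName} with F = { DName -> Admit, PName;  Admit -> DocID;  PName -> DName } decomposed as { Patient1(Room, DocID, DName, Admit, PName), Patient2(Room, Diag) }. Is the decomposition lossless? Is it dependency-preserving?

lossy but dependency-preserving

Lossless test: (Room)⁺ = {Room}, which is a superkey of neither fragment — lossy.
Dependency preservation: every FD's attributes lie within a single fragment, so each can be enforced locally — preserved.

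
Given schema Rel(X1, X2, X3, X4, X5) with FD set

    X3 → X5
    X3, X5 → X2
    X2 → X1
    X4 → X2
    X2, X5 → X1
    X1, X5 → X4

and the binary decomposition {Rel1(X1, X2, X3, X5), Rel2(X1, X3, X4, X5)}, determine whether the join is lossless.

Common attributes: Rel1 ∩ Rel2 = {X1, X3, X5}.
Closure of {X1, X3, X5}: X3, X5 → X2 applies, adding X2; X1, X5 → X4 applies, adding X4. So (X1, X3, X5)⁺ = {X1, X2, X3, X4, X5}.
This closure contains every attribute of Rel1, so Rel1 ∩ Rel2 → Rel1. The join is lossless.

Yes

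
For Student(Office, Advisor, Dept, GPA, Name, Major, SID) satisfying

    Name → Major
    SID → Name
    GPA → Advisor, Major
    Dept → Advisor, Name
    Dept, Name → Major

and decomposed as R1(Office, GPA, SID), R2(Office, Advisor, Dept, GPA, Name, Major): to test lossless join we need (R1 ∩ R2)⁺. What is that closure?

Office, Advisor, GPA, Major

R1 ∩ R2 = {Office, GPA}.
GPA → Advisor, Major applies, adding Advisor, Major
Closure: {Office, Advisor, GPA, Major}.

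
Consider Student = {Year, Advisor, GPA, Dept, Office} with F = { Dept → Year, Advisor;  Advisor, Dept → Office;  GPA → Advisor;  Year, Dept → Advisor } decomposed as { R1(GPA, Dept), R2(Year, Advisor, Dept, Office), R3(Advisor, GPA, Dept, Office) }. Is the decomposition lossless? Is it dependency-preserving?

lossless and dependency-preserving

Lossless test (chase): Rows 1 and 2 agree on Dept; apply Dept→Year, Advisor and equate their Year, Advisor entries. Rows 1 and 3 agree on Dept; apply Dept→Year, Advisor and equate their Year, Advisor entries. Rows 1 and 2 agree on Advisor, Dept; apply Advisor, Dept→Office and equate their Office entries. Row 1 is now all distinguished symbols — the join is lossless.
Dependency preservation: every FD's attributes lie within a single fragment, so each can be enforced locally — preserved.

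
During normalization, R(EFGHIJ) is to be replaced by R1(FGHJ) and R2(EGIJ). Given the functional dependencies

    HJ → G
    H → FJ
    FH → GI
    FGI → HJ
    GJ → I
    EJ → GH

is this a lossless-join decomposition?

No

Common attributes: R1 ∩ R2 = {GJ}.
Closure of {GJ}: GJ → I applies, adding I. So (GJ)⁺ = {GIJ}.
The closure contains neither all of R1 = {FGHJ} nor all of R2 = {EGIJ}, so the common attributes are not a superkey of either fragment. The join is lossy.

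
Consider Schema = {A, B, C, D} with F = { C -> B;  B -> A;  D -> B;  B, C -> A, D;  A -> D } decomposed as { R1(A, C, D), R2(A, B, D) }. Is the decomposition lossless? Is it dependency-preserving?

lossless and dependency-preserving

Lossless test: (A, D)⁺ = {A, B, D}, which contains all of one fragment — lossless.
Dependency preservation: C → B; B, C → A, D are not contained in any single fragment, but the restricted closure of each left-hand side across the fragments still reaches the right-hand side; the remaining FDs each lie inside some fragment. All dependencies are preserved.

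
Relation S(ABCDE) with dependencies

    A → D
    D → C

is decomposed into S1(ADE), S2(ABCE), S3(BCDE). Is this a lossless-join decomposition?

Yes

Chase test. Columns are ABCDE; row i has aⱼ where attribute j ∈ Si, else bᵢⱼ.
Initial tableau (one row per fragment):
  row 1: a1 b12 b13 a4 a5
  row 2: a1 a2 a3 b24 a5
  row 3: b31 a2 a3 a4 a5
Rows 1 and 2 agree on A; apply A→D and equate their D entries.
Rows 1 and 2 agree on D; apply D→C and equate their C entries.
Row 2 is now all distinguished symbols — the join is lossless.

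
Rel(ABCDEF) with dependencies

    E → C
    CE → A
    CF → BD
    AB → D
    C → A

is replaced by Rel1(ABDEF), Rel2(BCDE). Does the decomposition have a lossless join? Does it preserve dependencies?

lossless but not dependency-preserving

Lossless test: (BDE)⁺ = {ABCDE}, which contains all of one fragment — lossless.
Dependency preservation: the restricted closure of {CF} across the fragments never reaches {BD}, so CF → BD cannot be enforced without a join — not preserved.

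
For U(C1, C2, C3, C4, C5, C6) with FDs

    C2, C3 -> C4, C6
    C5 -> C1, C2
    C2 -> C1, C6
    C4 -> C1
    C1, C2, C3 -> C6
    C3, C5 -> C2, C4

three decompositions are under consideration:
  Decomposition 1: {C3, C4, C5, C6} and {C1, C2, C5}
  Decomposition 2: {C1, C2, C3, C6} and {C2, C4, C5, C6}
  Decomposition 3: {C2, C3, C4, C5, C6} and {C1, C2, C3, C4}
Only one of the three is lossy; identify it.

Decomposition 1: common = {C5}, closure = {C1, C2, C5, C6} → lossless.
Decomposition 2: common = {C2, C6}, closure = {C1, C2, C6} → lossy.
Decomposition 3: common = {C2, C3, C4}, closure = {C1, C2, C3, C4, C6} → lossless.

Decomposition 2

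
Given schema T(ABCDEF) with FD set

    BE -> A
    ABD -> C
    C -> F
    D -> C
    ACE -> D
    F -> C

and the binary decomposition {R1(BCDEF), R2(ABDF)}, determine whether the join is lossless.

Common attributes: R1 ∩ R2 = {BDF}.
Closure of {BDF}: D → C applies, adding C. So (BDF)⁺ = {BCDF}.
The closure contains neither all of R1 = {BCDEF} nor all of R2 = {ABDF}, so the common attributes are not a superkey of either fragment. The join is lossy.

No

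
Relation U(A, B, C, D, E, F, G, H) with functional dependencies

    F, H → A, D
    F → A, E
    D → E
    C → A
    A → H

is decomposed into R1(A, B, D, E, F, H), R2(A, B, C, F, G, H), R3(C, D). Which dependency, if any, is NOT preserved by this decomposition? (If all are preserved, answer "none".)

F, H → A, D lies within R1.
F → A, E lies within R1.
D → E lies within R1.
C → A lies within R2.
A → H lies within R1.
Every dependency is enforceable on the fragments, so the decomposition is dependency-preserving.

none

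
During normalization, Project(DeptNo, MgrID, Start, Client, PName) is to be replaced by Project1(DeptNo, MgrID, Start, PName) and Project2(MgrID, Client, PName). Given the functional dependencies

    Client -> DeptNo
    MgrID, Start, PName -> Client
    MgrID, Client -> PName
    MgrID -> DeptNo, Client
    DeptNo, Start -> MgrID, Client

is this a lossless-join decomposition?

Common attributes: Project1 ∩ Project2 = {MgrID, PName}.
Closure of {MgrID, PName}: MgrID → DeptNo, Client applies, adding DeptNo, Client. So (MgrID, PName)⁺ = {DeptNo, MgrID, Client, PName}.
This closure contains every attribute of Project2, so Project1 ∩ Project2 → Project2. The join is lossless.

Yes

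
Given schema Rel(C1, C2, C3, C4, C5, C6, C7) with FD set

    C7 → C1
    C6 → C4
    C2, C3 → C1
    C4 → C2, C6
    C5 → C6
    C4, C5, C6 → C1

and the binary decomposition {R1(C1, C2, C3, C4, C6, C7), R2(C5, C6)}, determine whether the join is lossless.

No

Common attributes: R1 ∩ R2 = {C6}.
Closure of {C6}: C6 → C4 applies, adding C4; C4 → C2, C6 applies, adding C2. So (C6)⁺ = {C2, C4, C6}.
The closure contains neither all of R1 = {C1, C2, C3, C4, C6, C7} nor all of R2 = {C5, C6}, so the common attributes are not a superkey of either fragment. The join is lossy.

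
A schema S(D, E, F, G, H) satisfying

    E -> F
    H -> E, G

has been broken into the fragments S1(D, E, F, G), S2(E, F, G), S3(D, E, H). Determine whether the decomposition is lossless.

No

Chase test. Columns are D, E, F, G, H; row i has aⱼ where attribute j ∈ Si, else bᵢⱼ.
Initial tableau (one row per fragment):
  row 1: a1 a2 a3 a4 b15
  row 2: b21 a2 a3 a4 b25
  row 3: a1 a2 b33 b34 a5
Rows 1 and 3 agree on E; apply E→F and equate their F entries.
No row becomes fully distinguished — the join is lossy.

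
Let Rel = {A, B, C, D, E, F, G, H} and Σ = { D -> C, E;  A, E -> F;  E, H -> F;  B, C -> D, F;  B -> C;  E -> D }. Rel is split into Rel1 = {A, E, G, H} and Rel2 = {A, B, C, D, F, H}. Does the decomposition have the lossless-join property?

No

Common attributes: Rel1 ∩ Rel2 = {A, H}.
No dependency enlarges {A, H}, so (A, H)⁺ = {A, H}.
The closure contains neither all of Rel1 = {A, E, G, H} nor all of Rel2 = {A, B, C, D, F, H}, so the common attributes are not a superkey of either fragment. The join is lossy.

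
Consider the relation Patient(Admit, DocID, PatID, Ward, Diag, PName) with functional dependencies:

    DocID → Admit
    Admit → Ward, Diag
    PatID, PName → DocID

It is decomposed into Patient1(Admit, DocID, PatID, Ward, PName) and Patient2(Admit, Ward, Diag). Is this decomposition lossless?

Common attributes: Patient1 ∩ Patient2 = {Admit, Ward}.
Closure of {Admit, Ward}: Admit → Ward, Diag applies, adding Diag. So (Admit, Ward)⁺ = {Admit, Ward, Diag}.
This closure contains every attribute of Patient2, so Patient1 ∩ Patient2 → Patient2. The join is lossless.

Yes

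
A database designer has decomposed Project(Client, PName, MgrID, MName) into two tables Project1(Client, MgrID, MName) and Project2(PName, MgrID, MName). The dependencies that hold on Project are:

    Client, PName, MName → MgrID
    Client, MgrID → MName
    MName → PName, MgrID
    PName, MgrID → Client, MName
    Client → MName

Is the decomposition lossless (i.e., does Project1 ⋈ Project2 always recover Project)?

Common attributes: Project1 ∩ Project2 = {MgrID, MName}.
Closure of {MgrID, MName}: MName → PName, MgrID applies, adding PName; PName, MgrID → Client, MName applies, adding Client. So (MgrID, MName)⁺ = {Client, PName, MgrID, MName}.
This closure contains every attribute of Project1, so Project1 ∩ Project2 → Project1. The join is lossless.

Yes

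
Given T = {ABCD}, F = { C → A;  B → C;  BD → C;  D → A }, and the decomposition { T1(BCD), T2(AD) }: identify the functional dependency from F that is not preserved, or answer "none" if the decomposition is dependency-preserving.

Check C → A: no single fragment contains all of {AC}, and the restricted closure of {C} across the fragments never reaches {A}.
B → C is preserved.
BD → C is preserved.
D → A is preserved.

C → A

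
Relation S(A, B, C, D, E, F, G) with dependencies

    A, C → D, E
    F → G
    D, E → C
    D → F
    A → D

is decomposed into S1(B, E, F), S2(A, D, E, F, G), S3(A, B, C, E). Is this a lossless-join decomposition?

Chase test. Columns are A, B, C, D, E, F, G; row i has aⱼ where attribute j ∈ Si, else bᵢⱼ.
Initial tableau (one row per fragment):
  row 1: b11 a2 b13 b14 a5 a6 b17
  row 2: a1 b22 b23 a4 a5 a6 a7
  row 3: a1 a2 a3 b34 a5 b36 b37
Rows 1 and 2 agree on F; apply F→G and equate their G entries.
Rows 2 and 3 agree on A; apply A→D and equate their D entries.
Rows 2 and 3 agree on D, E; apply D, E→C and equate their C entries.
Rows 2 and 3 agree on D; apply D→F and equate their F entries.
Rows 1 and 3 agree on F; apply F→G and equate their G entries.
Row 3 is now all distinguished symbols — the join is lossless.

Yes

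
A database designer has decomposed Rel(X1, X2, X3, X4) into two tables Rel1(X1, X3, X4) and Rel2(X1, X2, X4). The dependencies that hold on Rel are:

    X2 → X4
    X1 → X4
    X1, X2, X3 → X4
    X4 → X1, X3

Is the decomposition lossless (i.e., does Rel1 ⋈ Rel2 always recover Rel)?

Common attributes: Rel1 ∩ Rel2 = {X1, X4}.
Closure of {X1, X4}: X4 → X1, X3 applies, adding X3. So (X1, X4)⁺ = {X1, X3, X4}.
This closure contains every attribute of Rel1, so Rel1 ∩ Rel2 → Rel1. The join is lossless.

Yes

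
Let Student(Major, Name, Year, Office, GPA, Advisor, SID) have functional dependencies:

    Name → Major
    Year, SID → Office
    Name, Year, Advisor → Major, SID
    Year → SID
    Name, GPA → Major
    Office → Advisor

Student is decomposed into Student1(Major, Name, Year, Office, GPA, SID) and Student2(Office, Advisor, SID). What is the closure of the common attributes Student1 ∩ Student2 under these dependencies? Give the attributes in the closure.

Office, Advisor, SID

Student1 ∩ Student2 = {Office, SID}.
Office → Advisor applies, adding Advisor
Closure: {Office, Advisor, SID}.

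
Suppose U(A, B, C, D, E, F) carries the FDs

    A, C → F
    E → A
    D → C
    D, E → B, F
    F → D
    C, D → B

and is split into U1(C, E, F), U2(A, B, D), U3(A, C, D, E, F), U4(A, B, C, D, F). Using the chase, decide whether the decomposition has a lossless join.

Yes

Chase test. Columns are A, B, C, D, E, F; row i has aⱼ where attribute j ∈ Ui, else bᵢⱼ.
Initial tableau (one row per fragment):
  row 1: b11 b12 a3 b14 a5 a6
  row 2: a1 a2 b23 a4 b25 b26
  row 3: a1 b32 a3 a4 a5 a6
  row 4: a1 a2 a3 a4 b45 a6
Rows 1 and 3 agree on E; apply E→A and equate their A entries.
Rows 2 and 3 agree on D; apply D→C and equate their C entries.
Rows 1 and 3 agree on F; apply F→D and equate their D entries.
Rows 1 and 2 agree on C, D; apply C, D→B and equate their B entries.
Rows 1 and 3 agree on C, D; apply C, D→B and equate their B entries.
Rows 1 and 2 agree on A, C; apply A, C→F and equate their F entries.
Row 1 is now all distinguished symbols — the join is lossless.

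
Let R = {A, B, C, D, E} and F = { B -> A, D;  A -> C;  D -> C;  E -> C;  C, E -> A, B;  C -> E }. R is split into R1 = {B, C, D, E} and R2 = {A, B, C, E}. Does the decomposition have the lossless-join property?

Common attributes: R1 ∩ R2 = {B, C, E}.
Closure of {B, C, E}: B → A, D applies, adding A, D. So (B, C, E)⁺ = {A, B, C, D, E}.
This closure contains every attribute of R1, so R1 ∩ R2 → R1. The join is lossless.

Yes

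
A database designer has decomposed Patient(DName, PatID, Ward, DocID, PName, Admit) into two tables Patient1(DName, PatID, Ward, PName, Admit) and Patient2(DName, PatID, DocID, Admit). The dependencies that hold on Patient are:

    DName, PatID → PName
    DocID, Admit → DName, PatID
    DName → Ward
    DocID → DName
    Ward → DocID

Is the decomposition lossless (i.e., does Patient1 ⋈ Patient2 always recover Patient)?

Common attributes: Patient1 ∩ Patient2 = {DName, PatID, Admit}.
Closure of {DName, PatID, Admit}: DName, PatID → PName applies, adding PName; DName → Ward applies, adding Ward; Ward → DocID applies, adding DocID. So (DName, PatID, Admit)⁺ = {DName, PatID, Ward, DocID, PName, Admit}.
This closure contains every attribute of Patient1, so Patient1 ∩ Patient2 → Patient1. The join is lossless.

Yes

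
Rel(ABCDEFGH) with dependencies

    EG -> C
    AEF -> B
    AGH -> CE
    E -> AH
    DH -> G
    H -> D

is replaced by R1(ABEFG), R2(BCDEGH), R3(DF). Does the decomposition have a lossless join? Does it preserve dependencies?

lossless but not dependency-preserving

Lossless test (chase): Rows 1 and 2 agree on EG; apply EG→C and equate their C entries. Rows 1 and 2 agree on E; apply E→AH and equate their AH entries. Rows 1 and 2 agree on H; apply H→D and equate their D entries. Row 1 is now all distinguished symbols — the join is lossless.
Dependency preservation: the restricted closure of {AGH} across the fragments never reaches {CE}, so AGH → CE cannot be enforced without a join — not preserved.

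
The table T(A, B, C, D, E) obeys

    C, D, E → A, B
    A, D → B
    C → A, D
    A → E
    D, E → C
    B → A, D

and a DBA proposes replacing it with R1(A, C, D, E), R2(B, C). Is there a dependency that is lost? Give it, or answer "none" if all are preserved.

C, D, E → A, B: restricted closure across fragments reaches A, B.
A, D → B: restricted closure across fragments reaches B.
C → A, D lies within R1.
A → E lies within R1.
D, E → C lies within R1.
B → A, D: restricted closure across fragments reaches A, D.
Every dependency is enforceable on the fragments, so the decomposition is dependency-preserving.

none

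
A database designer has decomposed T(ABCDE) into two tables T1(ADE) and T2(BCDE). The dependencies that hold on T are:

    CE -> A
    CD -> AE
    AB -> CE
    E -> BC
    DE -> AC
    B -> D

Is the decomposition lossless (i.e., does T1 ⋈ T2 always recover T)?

Yes

Common attributes: T1 ∩ T2 = {DE}.
Closure of {DE}: E → BC applies, adding BC; DE → AC applies, adding A. So (DE)⁺ = {ABCDE}.
This closure contains every attribute of T1, so T1 ∩ T2 → T1. The join is lossless.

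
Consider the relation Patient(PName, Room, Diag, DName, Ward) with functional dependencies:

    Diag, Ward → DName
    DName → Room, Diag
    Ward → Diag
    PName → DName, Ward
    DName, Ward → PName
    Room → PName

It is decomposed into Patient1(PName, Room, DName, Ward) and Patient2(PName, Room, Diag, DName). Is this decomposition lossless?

Yes

Common attributes: Patient1 ∩ Patient2 = {PName, Room, DName}.
Closure of {PName, Room, DName}: DName → Room, Diag applies, adding Diag; PName → DName, Ward applies, adding Ward. So (PName, Room, DName)⁺ = {PName, Room, Diag, DName, Ward}.
This closure contains every attribute of Patient1, so Patient1 ∩ Patient2 → Patient1. The join is lossless.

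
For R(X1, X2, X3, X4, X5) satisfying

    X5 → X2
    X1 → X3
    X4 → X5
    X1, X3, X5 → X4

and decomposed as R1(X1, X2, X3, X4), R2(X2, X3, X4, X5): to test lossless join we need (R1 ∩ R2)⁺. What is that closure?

R1 ∩ R2 = {X2, X3, X4}.
X4 → X5 applies, adding X5
Closure: {X2, X3, X4, X5}.

X2, X3, X4, X5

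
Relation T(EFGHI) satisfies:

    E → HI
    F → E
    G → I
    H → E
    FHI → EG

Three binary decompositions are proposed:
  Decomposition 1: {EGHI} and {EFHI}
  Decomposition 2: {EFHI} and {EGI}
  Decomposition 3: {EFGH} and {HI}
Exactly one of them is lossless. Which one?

Decomposition 1: common = {EHI}, closure = {EHI} → lossy.
Decomposition 2: common = {EI}, closure = {EHI} → lossy.
Decomposition 3: common = {H}, closure = {EHI} → lossless.

Decomposition 3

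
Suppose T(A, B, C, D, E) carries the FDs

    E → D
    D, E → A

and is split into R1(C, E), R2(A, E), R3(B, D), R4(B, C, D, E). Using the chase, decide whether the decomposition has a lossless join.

Chase test. Columns are A, B, C, D, E; row i has aⱼ where attribute j ∈ Ri, else bᵢⱼ.
Initial tableau (one row per fragment):
  row 1: b11 b12 a3 b14 a5
  row 2: a1 b22 b23 b24 a5
  row 3: b31 a2 b33 a4 b35
  row 4: b41 a2 a3 a4 a5
Rows 1 and 2 agree on E; apply E→D and equate their D entries.
Rows 1 and 4 agree on E; apply E→D and equate their D entries.
Rows 1 and 2 agree on D, E; apply D, E→A and equate their A entries.
Rows 1 and 4 agree on D, E; apply D, E→A and equate their A entries.
Row 4 is now all distinguished symbols — the join is lossless.

Yes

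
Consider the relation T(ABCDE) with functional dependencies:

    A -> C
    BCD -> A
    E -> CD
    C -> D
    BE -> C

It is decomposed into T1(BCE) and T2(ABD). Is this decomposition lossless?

No

Common attributes: T1 ∩ T2 = {B}.
No dependency enlarges {B}, so (B)⁺ = {B}.
The closure contains neither all of T1 = {BCE} nor all of T2 = {ABD}, so the common attributes are not a superkey of either fragment. The join is lossy.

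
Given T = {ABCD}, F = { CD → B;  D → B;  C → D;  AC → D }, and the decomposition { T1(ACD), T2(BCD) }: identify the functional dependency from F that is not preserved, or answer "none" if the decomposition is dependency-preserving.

CD → B lies within T2.
D → B lies within T2.
C → D lies within T1.
AC → D lies within T1.
Every dependency is enforceable on the fragments, so the decomposition is dependency-preserving.

none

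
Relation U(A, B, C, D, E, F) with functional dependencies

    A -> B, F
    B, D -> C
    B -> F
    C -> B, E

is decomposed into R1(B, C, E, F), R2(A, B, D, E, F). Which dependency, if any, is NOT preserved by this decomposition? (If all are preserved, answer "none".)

Check B, D → C: no single fragment contains all of {B, C, D}, and the restricted closure of {B, D} across the fragments never reaches {C}.
A → B, F is preserved.
B → F is preserved.
C → B, E is preserved.

B, D -> C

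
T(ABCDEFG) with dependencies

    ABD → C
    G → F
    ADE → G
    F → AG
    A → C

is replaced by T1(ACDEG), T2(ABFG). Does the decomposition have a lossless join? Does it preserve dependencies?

lossy but dependency-preserving

Lossless test: (AG)⁺ = {ACFG}, which is a superkey of neither fragment — lossy.
Dependency preservation: ABD → C is not contained in any single fragment, but the restricted closure of its left-hand side across the fragments still reaches the right-hand side; the remaining FDs each lie inside some fragment. All dependencies are preserved.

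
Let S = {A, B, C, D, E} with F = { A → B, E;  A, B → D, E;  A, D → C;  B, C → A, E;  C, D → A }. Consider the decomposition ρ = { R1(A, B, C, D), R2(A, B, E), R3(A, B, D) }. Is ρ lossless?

Yes

Chase test. Columns are A, B, C, D, E; row i has aⱼ where attribute j ∈ Ri, else bᵢⱼ.
Initial tableau (one row per fragment):
  row 1: a1 a2 a3 a4 b15
  row 2: a1 a2 b23 b24 a5
  row 3: a1 a2 b33 a4 b35
Rows 1 and 2 agree on A; apply A→B, E and equate their B, E entries.
Rows 1 and 3 agree on A; apply A→B, E and equate their B, E entries.
Rows 1 and 2 agree on A, B; apply A, B→D, E and equate their D, E entries.
Rows 1 and 2 agree on A, D; apply A, D→C and equate their C entries.
Rows 1 and 3 agree on A, D; apply A, D→C and equate their C entries.
Row 1 is now all distinguished symbols — the join is lossless.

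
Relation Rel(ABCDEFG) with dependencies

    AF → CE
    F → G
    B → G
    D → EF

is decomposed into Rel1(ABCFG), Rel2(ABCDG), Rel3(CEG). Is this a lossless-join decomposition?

No

Chase test. Columns are ABCDEFG; row i has aⱼ where attribute j ∈ Reli, else bᵢⱼ.
Initial tableau (one row per fragment):
  row 1: a1 a2 a3 b14 b15 a6 a7
  row 2: a1 a2 a3 a4 b25 b26 a7
  row 3: b31 b32 a3 b34 a5 b36 a7
No row becomes fully distinguished — the join is lossy.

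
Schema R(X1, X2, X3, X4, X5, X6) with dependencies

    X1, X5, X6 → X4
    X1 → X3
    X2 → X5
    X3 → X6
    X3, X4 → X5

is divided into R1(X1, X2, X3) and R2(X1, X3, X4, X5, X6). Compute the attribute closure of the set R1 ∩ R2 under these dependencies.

R1 ∩ R2 = {X1, X3}.
X3 → X6 applies, adding X6
Closure: {X1, X3, X6}.

X1, X3, X6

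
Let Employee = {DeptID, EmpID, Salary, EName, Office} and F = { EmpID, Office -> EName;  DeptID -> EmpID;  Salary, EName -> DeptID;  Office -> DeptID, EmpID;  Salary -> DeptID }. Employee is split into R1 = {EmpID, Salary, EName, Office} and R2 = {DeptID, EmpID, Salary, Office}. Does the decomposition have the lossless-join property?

Common attributes: R1 ∩ R2 = {EmpID, Salary, Office}.
Closure of {EmpID, Salary, Office}: EmpID, Office → EName applies, adding EName; Salary, EName → DeptID applies, adding DeptID. So (EmpID, Salary, Office)⁺ = {DeptID, EmpID, Salary, EName, Office}.
This closure contains every attribute of R1, so R1 ∩ R2 → R1. The join is lossless.

Yes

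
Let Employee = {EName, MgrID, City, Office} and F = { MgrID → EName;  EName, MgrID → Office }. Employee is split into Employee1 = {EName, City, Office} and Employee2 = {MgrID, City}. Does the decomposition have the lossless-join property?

No

Common attributes: Employee1 ∩ Employee2 = {City}.
No dependency enlarges {City}, so (City)⁺ = {City}.
The closure contains neither all of Employee1 = {EName, City, Office} nor all of Employee2 = {MgrID, City}, so the common attributes are not a superkey of either fragment. The join is lossy.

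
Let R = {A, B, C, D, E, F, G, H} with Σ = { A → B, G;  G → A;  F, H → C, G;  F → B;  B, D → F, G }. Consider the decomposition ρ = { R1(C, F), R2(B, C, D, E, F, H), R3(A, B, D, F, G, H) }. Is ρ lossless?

Yes

Chase test. Columns are A, B, C, D, E, F, G, H; row i has aⱼ where attribute j ∈ Ri, else bᵢⱼ.
Initial tableau (one row per fragment):
  row 1: b11 b12 a3 b14 b15 a6 b17 b18
  row 2: b21 a2 a3 a4 a5 a6 b27 a8
  row 3: a1 a2 b33 a4 b35 a6 a7 a8
Rows 2 and 3 agree on F, H; apply F, H→C, G and equate their C, G entries.
Rows 1 and 2 agree on F; apply F→B and equate their B entries.
Rows 2 and 3 agree on G; apply G→A and equate their A entries.
Row 2 is now all distinguished symbols — the join is lossless.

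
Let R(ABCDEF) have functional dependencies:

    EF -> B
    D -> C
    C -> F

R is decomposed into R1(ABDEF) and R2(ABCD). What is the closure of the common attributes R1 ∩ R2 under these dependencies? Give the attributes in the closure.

R1 ∩ R2 = {ABD}.
D → C applies, adding C
C → F applies, adding F
Closure: {ABCDF}.

ABCDF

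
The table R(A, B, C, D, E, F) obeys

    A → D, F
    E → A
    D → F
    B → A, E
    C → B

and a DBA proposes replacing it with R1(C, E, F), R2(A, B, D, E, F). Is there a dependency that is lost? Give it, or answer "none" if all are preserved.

Check C → B: no single fragment contains all of {B, C}, and the restricted closure of {C} across the fragments never reaches {B}.
A → D, F is preserved.
E → A is preserved.
D → F is preserved.
B → A, E is preserved.

C → B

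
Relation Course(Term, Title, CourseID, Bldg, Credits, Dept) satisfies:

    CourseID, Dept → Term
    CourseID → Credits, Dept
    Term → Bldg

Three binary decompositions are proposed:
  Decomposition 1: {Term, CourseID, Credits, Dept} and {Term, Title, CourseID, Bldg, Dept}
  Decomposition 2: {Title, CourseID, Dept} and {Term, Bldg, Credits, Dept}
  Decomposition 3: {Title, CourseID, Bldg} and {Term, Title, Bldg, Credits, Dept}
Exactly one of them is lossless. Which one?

Decomposition 1

Decomposition 1: common = {Term, CourseID, Dept}, closure = {Term, CourseID, Bldg, Credits, Dept} → lossless.
Decomposition 2: common = {Dept}, closure = {Dept} → lossy.
Decomposition 3: common = {Title, Bldg}, closure = {Title, Bldg} → lossy.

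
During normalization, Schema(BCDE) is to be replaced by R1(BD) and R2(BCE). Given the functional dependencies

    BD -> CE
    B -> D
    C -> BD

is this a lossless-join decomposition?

Common attributes: R1 ∩ R2 = {B}.
Closure of {B}: B → D applies, adding D; BD → CE applies, adding CE. So (B)⁺ = {BCDE}.
This closure contains every attribute of R1, so R1 ∩ R2 → R1. The join is lossless.

Yes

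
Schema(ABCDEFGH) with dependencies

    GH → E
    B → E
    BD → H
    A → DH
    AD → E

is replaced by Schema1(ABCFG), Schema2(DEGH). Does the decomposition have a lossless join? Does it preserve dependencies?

lossy and not dependency-preserving

Lossless test: (G)⁺ = {G}, which is a superkey of neither fragment — lossy.
Dependency preservation: the restricted closure of {B} across the fragments never reaches {E}, so B → E cannot be enforced without a join — not preserved.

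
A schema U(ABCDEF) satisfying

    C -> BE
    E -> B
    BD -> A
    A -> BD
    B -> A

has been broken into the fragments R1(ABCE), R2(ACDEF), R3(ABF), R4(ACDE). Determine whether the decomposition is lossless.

Yes

Chase test. Columns are ABCDEF; row i has aⱼ where attribute j ∈ Ri, else bᵢⱼ.
Initial tableau (one row per fragment):
  row 1: a1 a2 a3 b14 a5 b16
  row 2: a1 b22 a3 a4 a5 a6
  row 3: a1 a2 b33 b34 b35 a6
  row 4: a1 b42 a3 a4 a5 b46
Rows 1 and 2 agree on C; apply C→BE and equate their BE entries.
Rows 1 and 4 agree on C; apply C→BE and equate their BE entries.
Rows 1 and 2 agree on A; apply A→BD and equate their BD entries.
Rows 1 and 3 agree on A; apply A→BD and equate their BD entries.
Row 2 is now all distinguished symbols — the join is lossless.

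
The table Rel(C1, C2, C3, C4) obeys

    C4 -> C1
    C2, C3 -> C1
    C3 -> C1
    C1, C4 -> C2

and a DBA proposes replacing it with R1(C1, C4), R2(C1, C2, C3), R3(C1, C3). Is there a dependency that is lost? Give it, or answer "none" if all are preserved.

Check C1, C4 → C2: no single fragment contains all of {C1, C2, C4}, and the restricted closure of {C1, C4} across the fragments never reaches {C2}.
C4 → C1 is preserved.
C2, C3 → C1 is preserved.
C3 → C1 is preserved.

C1, C4 -> C2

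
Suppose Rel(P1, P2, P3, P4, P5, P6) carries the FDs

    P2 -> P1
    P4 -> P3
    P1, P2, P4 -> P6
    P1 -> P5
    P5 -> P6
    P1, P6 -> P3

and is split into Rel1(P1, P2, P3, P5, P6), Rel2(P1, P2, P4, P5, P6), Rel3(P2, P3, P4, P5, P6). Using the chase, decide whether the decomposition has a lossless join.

Chase test. Columns are P1, P2, P3, P4, P5, P6; row i has aⱼ where attribute j ∈ Reli, else bᵢⱼ.
Initial tableau (one row per fragment):
  row 1: a1 a2 a3 b14 a5 a6
  row 2: a1 a2 b23 a4 a5 a6
  row 3: b31 a2 a3 a4 a5 a6
Rows 1 and 3 agree on P2; apply P2→P1 and equate their P1 entries.
Rows 2 and 3 agree on P4; apply P4→P3 and equate their P3 entries.
Row 2 is now all distinguished symbols — the join is lossless.

Yes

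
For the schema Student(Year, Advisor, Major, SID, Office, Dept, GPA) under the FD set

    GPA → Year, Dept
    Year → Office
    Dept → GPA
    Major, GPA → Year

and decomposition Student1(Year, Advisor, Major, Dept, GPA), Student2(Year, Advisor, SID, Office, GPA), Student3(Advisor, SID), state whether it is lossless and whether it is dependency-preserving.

Lossless test (chase): Rows 1 and 2 agree on GPA; apply GPA→Year, Dept and equate their Year, Dept entries. Rows 1 and 2 agree on Year; apply Year→Office and equate their Office entries. No row becomes fully distinguished — the join is lossy.
Dependency preservation: every FD's attributes lie within a single fragment, so each can be enforced locally — preserved.

lossy but dependency-preserving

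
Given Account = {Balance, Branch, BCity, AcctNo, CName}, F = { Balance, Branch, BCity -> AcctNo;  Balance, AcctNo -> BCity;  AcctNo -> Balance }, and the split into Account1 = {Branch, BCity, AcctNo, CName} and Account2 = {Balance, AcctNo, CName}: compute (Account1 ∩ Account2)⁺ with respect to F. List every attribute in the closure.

Account1 ∩ Account2 = {AcctNo, CName}.
AcctNo → Balance applies, adding Balance
Balance, AcctNo → BCity applies, adding BCity
Closure: {Balance, BCity, AcctNo, CName}.

Balance, BCity, AcctNo, CName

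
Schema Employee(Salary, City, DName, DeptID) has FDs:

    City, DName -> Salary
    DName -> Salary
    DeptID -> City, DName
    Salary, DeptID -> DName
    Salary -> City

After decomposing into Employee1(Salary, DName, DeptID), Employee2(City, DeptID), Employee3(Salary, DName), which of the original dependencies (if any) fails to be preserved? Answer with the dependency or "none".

Salary -> City

Check Salary → City: no single fragment contains all of {Salary, City}, and the restricted closure of {Salary} across the fragments never reaches {City}.
City, DName → Salary is preserved.
DName → Salary is preserved.
DeptID → City, DName is preserved.
Salary, DeptID → DName is preserved.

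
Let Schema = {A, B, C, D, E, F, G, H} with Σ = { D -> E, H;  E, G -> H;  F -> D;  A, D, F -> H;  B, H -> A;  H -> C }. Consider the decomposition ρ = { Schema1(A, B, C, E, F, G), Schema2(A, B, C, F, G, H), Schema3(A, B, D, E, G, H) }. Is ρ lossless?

No

Chase test. Columns are A, B, C, D, E, F, G, H; row i has aⱼ where attribute j ∈ Schemai, else bᵢⱼ.
Initial tableau (one row per fragment):
  row 1: a1 a2 a3 b14 a5 a6 a7 b18
  row 2: a1 a2 a3 b24 b25 a6 a7 a8
  row 3: a1 a2 b33 a4 a5 b36 a7 a8
Rows 1 and 3 agree on E, G; apply E, G→H and equate their H entries.
Rows 1 and 2 agree on F; apply F→D and equate their D entries.
Rows 1 and 3 agree on H; apply H→C and equate their C entries.
Rows 1 and 2 agree on D; apply D→E, H and equate their E, H entries.
No row becomes fully distinguished — the join is lossy.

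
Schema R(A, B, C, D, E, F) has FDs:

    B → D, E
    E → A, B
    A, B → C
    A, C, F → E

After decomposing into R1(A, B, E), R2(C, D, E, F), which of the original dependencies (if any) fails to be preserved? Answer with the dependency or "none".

Check A, C, F → E: no single fragment contains all of {A, C, E, F}, and the restricted closure of {A, C, F} across the fragments never reaches {E}.
B → D, E is preserved.
E → A, B is preserved.
A, B → C is preserved.

A, C, F → E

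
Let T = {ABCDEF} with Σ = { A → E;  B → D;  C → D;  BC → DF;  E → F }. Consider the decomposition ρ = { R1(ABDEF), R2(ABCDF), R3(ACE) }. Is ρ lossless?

Yes

Chase test. Columns are ABCDEF; row i has aⱼ where attribute j ∈ Ri, else bᵢⱼ.
Initial tableau (one row per fragment):
  row 1: a1 a2 b13 a4 a5 a6
  row 2: a1 a2 a3 a4 b25 a6
  row 3: a1 b32 a3 b34 a5 b36
Rows 1 and 2 agree on A; apply A→E and equate their E entries.
Rows 2 and 3 agree on C; apply C→D and equate their D entries.
Rows 1 and 3 agree on E; apply E→F and equate their F entries.
Row 2 is now all distinguished symbols — the join is lossless.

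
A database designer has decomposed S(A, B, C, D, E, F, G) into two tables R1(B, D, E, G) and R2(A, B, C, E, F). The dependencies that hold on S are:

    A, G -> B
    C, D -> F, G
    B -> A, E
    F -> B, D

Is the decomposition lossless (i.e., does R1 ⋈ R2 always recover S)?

Common attributes: R1 ∩ R2 = {B, E}.
Closure of {B, E}: B → A, E applies, adding A. So (B, E)⁺ = {A, B, E}.
The closure contains neither all of R1 = {B, D, E, G} nor all of R2 = {A, B, C, E, F}, so the common attributes are not a superkey of either fragment. The join is lossy.

No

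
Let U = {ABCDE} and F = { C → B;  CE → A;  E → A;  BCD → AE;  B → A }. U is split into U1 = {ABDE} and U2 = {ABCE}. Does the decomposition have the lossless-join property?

No

Common attributes: U1 ∩ U2 = {ABE}.
No dependency enlarges {ABE}, so (ABE)⁺ = {ABE}.
The closure contains neither all of U1 = {ABDE} nor all of U2 = {ABCE}, so the common attributes are not a superkey of either fragment. The join is lossy.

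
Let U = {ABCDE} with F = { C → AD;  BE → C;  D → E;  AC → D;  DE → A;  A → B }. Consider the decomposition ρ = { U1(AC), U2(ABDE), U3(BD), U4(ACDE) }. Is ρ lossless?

Chase test. Columns are ABCDE; row i has aⱼ where attribute j ∈ Ui, else bᵢⱼ.
Initial tableau (one row per fragment):
  row 1: a1 b12 a3 b14 b15
  row 2: a1 a2 b23 a4 a5
  row 3: b31 a2 b33 a4 b35
  row 4: a1 b42 a3 a4 a5
Rows 1 and 4 agree on C; apply C→AD and equate their AD entries.
Rows 1 and 2 agree on D; apply D→E and equate their E entries.
Rows 1 and 3 agree on D; apply D→E and equate their E entries.
Rows 1 and 3 agree on DE; apply DE→A and equate their A entries.
Rows 1 and 2 agree on A; apply A→B and equate their B entries.
Rows 1 and 4 agree on A; apply A→B and equate their B entries.
Rows 1 and 2 agree on BE; apply BE→C and equate their C entries.
Rows 1 and 3 agree on BE; apply BE→C and equate their C entries.
Row 1 is now all distinguished symbols — the join is lossless.

Yes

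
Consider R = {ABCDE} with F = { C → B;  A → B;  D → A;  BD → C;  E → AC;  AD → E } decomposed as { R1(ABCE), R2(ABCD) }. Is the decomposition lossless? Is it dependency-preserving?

Lossless test: (ABC)⁺ = {ABC}, which is a superkey of neither fragment — lossy.
Dependency preservation: the restricted closure of {AD} across the fragments never reaches {E}, so AD → E cannot be enforced without a join — not preserved.

lossy and not dependency-preserving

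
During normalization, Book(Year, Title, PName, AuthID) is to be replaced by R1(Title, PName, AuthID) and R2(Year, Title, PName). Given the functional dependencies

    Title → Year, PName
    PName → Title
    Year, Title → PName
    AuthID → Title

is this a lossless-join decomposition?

Common attributes: R1 ∩ R2 = {Title, PName}.
Closure of {Title, PName}: Title → Year, PName applies, adding Year. So (Title, PName)⁺ = {Year, Title, PName}.
This closure contains every attribute of R2, so R1 ∩ R2 → R2. The join is lossless.

Yes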